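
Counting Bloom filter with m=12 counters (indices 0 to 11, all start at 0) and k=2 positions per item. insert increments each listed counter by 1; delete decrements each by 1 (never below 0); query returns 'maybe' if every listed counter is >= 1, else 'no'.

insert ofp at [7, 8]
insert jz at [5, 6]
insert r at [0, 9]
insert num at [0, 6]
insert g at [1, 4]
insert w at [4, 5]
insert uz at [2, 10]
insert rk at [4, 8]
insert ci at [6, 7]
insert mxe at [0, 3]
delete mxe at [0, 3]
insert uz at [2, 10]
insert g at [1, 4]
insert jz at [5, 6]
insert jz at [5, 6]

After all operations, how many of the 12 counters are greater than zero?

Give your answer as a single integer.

Step 1: insert ofp at [7, 8] -> counters=[0,0,0,0,0,0,0,1,1,0,0,0]
Step 2: insert jz at [5, 6] -> counters=[0,0,0,0,0,1,1,1,1,0,0,0]
Step 3: insert r at [0, 9] -> counters=[1,0,0,0,0,1,1,1,1,1,0,0]
Step 4: insert num at [0, 6] -> counters=[2,0,0,0,0,1,2,1,1,1,0,0]
Step 5: insert g at [1, 4] -> counters=[2,1,0,0,1,1,2,1,1,1,0,0]
Step 6: insert w at [4, 5] -> counters=[2,1,0,0,2,2,2,1,1,1,0,0]
Step 7: insert uz at [2, 10] -> counters=[2,1,1,0,2,2,2,1,1,1,1,0]
Step 8: insert rk at [4, 8] -> counters=[2,1,1,0,3,2,2,1,2,1,1,0]
Step 9: insert ci at [6, 7] -> counters=[2,1,1,0,3,2,3,2,2,1,1,0]
Step 10: insert mxe at [0, 3] -> counters=[3,1,1,1,3,2,3,2,2,1,1,0]
Step 11: delete mxe at [0, 3] -> counters=[2,1,1,0,3,2,3,2,2,1,1,0]
Step 12: insert uz at [2, 10] -> counters=[2,1,2,0,3,2,3,2,2,1,2,0]
Step 13: insert g at [1, 4] -> counters=[2,2,2,0,4,2,3,2,2,1,2,0]
Step 14: insert jz at [5, 6] -> counters=[2,2,2,0,4,3,4,2,2,1,2,0]
Step 15: insert jz at [5, 6] -> counters=[2,2,2,0,4,4,5,2,2,1,2,0]
Final counters=[2,2,2,0,4,4,5,2,2,1,2,0] -> 10 nonzero

Answer: 10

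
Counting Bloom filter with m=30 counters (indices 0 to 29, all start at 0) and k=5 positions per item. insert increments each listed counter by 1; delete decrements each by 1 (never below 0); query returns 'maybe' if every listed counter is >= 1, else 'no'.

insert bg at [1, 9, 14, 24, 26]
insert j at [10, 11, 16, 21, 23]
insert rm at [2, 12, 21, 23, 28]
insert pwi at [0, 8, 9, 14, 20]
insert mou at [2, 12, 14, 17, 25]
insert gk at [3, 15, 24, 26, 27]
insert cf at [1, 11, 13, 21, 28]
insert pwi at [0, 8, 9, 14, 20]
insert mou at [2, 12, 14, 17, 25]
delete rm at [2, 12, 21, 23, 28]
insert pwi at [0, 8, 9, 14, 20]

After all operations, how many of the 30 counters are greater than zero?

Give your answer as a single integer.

Step 1: insert bg at [1, 9, 14, 24, 26] -> counters=[0,1,0,0,0,0,0,0,0,1,0,0,0,0,1,0,0,0,0,0,0,0,0,0,1,0,1,0,0,0]
Step 2: insert j at [10, 11, 16, 21, 23] -> counters=[0,1,0,0,0,0,0,0,0,1,1,1,0,0,1,0,1,0,0,0,0,1,0,1,1,0,1,0,0,0]
Step 3: insert rm at [2, 12, 21, 23, 28] -> counters=[0,1,1,0,0,0,0,0,0,1,1,1,1,0,1,0,1,0,0,0,0,2,0,2,1,0,1,0,1,0]
Step 4: insert pwi at [0, 8, 9, 14, 20] -> counters=[1,1,1,0,0,0,0,0,1,2,1,1,1,0,2,0,1,0,0,0,1,2,0,2,1,0,1,0,1,0]
Step 5: insert mou at [2, 12, 14, 17, 25] -> counters=[1,1,2,0,0,0,0,0,1,2,1,1,2,0,3,0,1,1,0,0,1,2,0,2,1,1,1,0,1,0]
Step 6: insert gk at [3, 15, 24, 26, 27] -> counters=[1,1,2,1,0,0,0,0,1,2,1,1,2,0,3,1,1,1,0,0,1,2,0,2,2,1,2,1,1,0]
Step 7: insert cf at [1, 11, 13, 21, 28] -> counters=[1,2,2,1,0,0,0,0,1,2,1,2,2,1,3,1,1,1,0,0,1,3,0,2,2,1,2,1,2,0]
Step 8: insert pwi at [0, 8, 9, 14, 20] -> counters=[2,2,2,1,0,0,0,0,2,3,1,2,2,1,4,1,1,1,0,0,2,3,0,2,2,1,2,1,2,0]
Step 9: insert mou at [2, 12, 14, 17, 25] -> counters=[2,2,3,1,0,0,0,0,2,3,1,2,3,1,5,1,1,2,0,0,2,3,0,2,2,2,2,1,2,0]
Step 10: delete rm at [2, 12, 21, 23, 28] -> counters=[2,2,2,1,0,0,0,0,2,3,1,2,2,1,5,1,1,2,0,0,2,2,0,1,2,2,2,1,1,0]
Step 11: insert pwi at [0, 8, 9, 14, 20] -> counters=[3,2,2,1,0,0,0,0,3,4,1,2,2,1,6,1,1,2,0,0,3,2,0,1,2,2,2,1,1,0]
Final counters=[3,2,2,1,0,0,0,0,3,4,1,2,2,1,6,1,1,2,0,0,3,2,0,1,2,2,2,1,1,0] -> 22 nonzero

Answer: 22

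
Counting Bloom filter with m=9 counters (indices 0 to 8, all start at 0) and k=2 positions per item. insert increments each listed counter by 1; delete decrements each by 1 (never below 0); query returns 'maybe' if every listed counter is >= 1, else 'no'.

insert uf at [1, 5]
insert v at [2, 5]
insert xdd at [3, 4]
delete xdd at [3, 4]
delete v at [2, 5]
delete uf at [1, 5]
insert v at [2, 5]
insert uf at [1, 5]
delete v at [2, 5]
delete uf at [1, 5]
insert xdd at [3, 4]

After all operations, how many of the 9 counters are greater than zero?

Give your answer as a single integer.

Answer: 2

Derivation:
Step 1: insert uf at [1, 5] -> counters=[0,1,0,0,0,1,0,0,0]
Step 2: insert v at [2, 5] -> counters=[0,1,1,0,0,2,0,0,0]
Step 3: insert xdd at [3, 4] -> counters=[0,1,1,1,1,2,0,0,0]
Step 4: delete xdd at [3, 4] -> counters=[0,1,1,0,0,2,0,0,0]
Step 5: delete v at [2, 5] -> counters=[0,1,0,0,0,1,0,0,0]
Step 6: delete uf at [1, 5] -> counters=[0,0,0,0,0,0,0,0,0]
Step 7: insert v at [2, 5] -> counters=[0,0,1,0,0,1,0,0,0]
Step 8: insert uf at [1, 5] -> counters=[0,1,1,0,0,2,0,0,0]
Step 9: delete v at [2, 5] -> counters=[0,1,0,0,0,1,0,0,0]
Step 10: delete uf at [1, 5] -> counters=[0,0,0,0,0,0,0,0,0]
Step 11: insert xdd at [3, 4] -> counters=[0,0,0,1,1,0,0,0,0]
Final counters=[0,0,0,1,1,0,0,0,0] -> 2 nonzero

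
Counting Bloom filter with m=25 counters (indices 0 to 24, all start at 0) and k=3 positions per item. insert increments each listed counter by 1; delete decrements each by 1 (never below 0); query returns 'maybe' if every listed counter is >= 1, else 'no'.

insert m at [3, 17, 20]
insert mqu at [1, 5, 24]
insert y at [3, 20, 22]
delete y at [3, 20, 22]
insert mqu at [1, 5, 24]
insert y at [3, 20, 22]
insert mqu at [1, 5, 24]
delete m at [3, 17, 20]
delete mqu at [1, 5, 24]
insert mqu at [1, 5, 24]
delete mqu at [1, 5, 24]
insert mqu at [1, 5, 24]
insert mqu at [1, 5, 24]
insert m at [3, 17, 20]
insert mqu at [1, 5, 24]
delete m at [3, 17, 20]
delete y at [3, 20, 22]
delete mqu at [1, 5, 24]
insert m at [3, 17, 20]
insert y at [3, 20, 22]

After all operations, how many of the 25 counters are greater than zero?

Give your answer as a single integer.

Answer: 7

Derivation:
Step 1: insert m at [3, 17, 20] -> counters=[0,0,0,1,0,0,0,0,0,0,0,0,0,0,0,0,0,1,0,0,1,0,0,0,0]
Step 2: insert mqu at [1, 5, 24] -> counters=[0,1,0,1,0,1,0,0,0,0,0,0,0,0,0,0,0,1,0,0,1,0,0,0,1]
Step 3: insert y at [3, 20, 22] -> counters=[0,1,0,2,0,1,0,0,0,0,0,0,0,0,0,0,0,1,0,0,2,0,1,0,1]
Step 4: delete y at [3, 20, 22] -> counters=[0,1,0,1,0,1,0,0,0,0,0,0,0,0,0,0,0,1,0,0,1,0,0,0,1]
Step 5: insert mqu at [1, 5, 24] -> counters=[0,2,0,1,0,2,0,0,0,0,0,0,0,0,0,0,0,1,0,0,1,0,0,0,2]
Step 6: insert y at [3, 20, 22] -> counters=[0,2,0,2,0,2,0,0,0,0,0,0,0,0,0,0,0,1,0,0,2,0,1,0,2]
Step 7: insert mqu at [1, 5, 24] -> counters=[0,3,0,2,0,3,0,0,0,0,0,0,0,0,0,0,0,1,0,0,2,0,1,0,3]
Step 8: delete m at [3, 17, 20] -> counters=[0,3,0,1,0,3,0,0,0,0,0,0,0,0,0,0,0,0,0,0,1,0,1,0,3]
Step 9: delete mqu at [1, 5, 24] -> counters=[0,2,0,1,0,2,0,0,0,0,0,0,0,0,0,0,0,0,0,0,1,0,1,0,2]
Step 10: insert mqu at [1, 5, 24] -> counters=[0,3,0,1,0,3,0,0,0,0,0,0,0,0,0,0,0,0,0,0,1,0,1,0,3]
Step 11: delete mqu at [1, 5, 24] -> counters=[0,2,0,1,0,2,0,0,0,0,0,0,0,0,0,0,0,0,0,0,1,0,1,0,2]
Step 12: insert mqu at [1, 5, 24] -> counters=[0,3,0,1,0,3,0,0,0,0,0,0,0,0,0,0,0,0,0,0,1,0,1,0,3]
Step 13: insert mqu at [1, 5, 24] -> counters=[0,4,0,1,0,4,0,0,0,0,0,0,0,0,0,0,0,0,0,0,1,0,1,0,4]
Step 14: insert m at [3, 17, 20] -> counters=[0,4,0,2,0,4,0,0,0,0,0,0,0,0,0,0,0,1,0,0,2,0,1,0,4]
Step 15: insert mqu at [1, 5, 24] -> counters=[0,5,0,2,0,5,0,0,0,0,0,0,0,0,0,0,0,1,0,0,2,0,1,0,5]
Step 16: delete m at [3, 17, 20] -> counters=[0,5,0,1,0,5,0,0,0,0,0,0,0,0,0,0,0,0,0,0,1,0,1,0,5]
Step 17: delete y at [3, 20, 22] -> counters=[0,5,0,0,0,5,0,0,0,0,0,0,0,0,0,0,0,0,0,0,0,0,0,0,5]
Step 18: delete mqu at [1, 5, 24] -> counters=[0,4,0,0,0,4,0,0,0,0,0,0,0,0,0,0,0,0,0,0,0,0,0,0,4]
Step 19: insert m at [3, 17, 20] -> counters=[0,4,0,1,0,4,0,0,0,0,0,0,0,0,0,0,0,1,0,0,1,0,0,0,4]
Step 20: insert y at [3, 20, 22] -> counters=[0,4,0,2,0,4,0,0,0,0,0,0,0,0,0,0,0,1,0,0,2,0,1,0,4]
Final counters=[0,4,0,2,0,4,0,0,0,0,0,0,0,0,0,0,0,1,0,0,2,0,1,0,4] -> 7 nonzero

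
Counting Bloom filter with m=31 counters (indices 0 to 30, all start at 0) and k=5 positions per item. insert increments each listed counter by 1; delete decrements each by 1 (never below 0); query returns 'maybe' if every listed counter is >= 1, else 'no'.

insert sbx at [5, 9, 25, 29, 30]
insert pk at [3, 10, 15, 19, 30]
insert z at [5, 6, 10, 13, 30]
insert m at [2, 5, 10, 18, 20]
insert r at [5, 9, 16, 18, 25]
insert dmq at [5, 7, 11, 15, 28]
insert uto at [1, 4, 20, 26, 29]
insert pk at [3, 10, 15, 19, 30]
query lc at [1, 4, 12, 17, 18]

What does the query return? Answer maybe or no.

Step 1: insert sbx at [5, 9, 25, 29, 30] -> counters=[0,0,0,0,0,1,0,0,0,1,0,0,0,0,0,0,0,0,0,0,0,0,0,0,0,1,0,0,0,1,1]
Step 2: insert pk at [3, 10, 15, 19, 30] -> counters=[0,0,0,1,0,1,0,0,0,1,1,0,0,0,0,1,0,0,0,1,0,0,0,0,0,1,0,0,0,1,2]
Step 3: insert z at [5, 6, 10, 13, 30] -> counters=[0,0,0,1,0,2,1,0,0,1,2,0,0,1,0,1,0,0,0,1,0,0,0,0,0,1,0,0,0,1,3]
Step 4: insert m at [2, 5, 10, 18, 20] -> counters=[0,0,1,1,0,3,1,0,0,1,3,0,0,1,0,1,0,0,1,1,1,0,0,0,0,1,0,0,0,1,3]
Step 5: insert r at [5, 9, 16, 18, 25] -> counters=[0,0,1,1,0,4,1,0,0,2,3,0,0,1,0,1,1,0,2,1,1,0,0,0,0,2,0,0,0,1,3]
Step 6: insert dmq at [5, 7, 11, 15, 28] -> counters=[0,0,1,1,0,5,1,1,0,2,3,1,0,1,0,2,1,0,2,1,1,0,0,0,0,2,0,0,1,1,3]
Step 7: insert uto at [1, 4, 20, 26, 29] -> counters=[0,1,1,1,1,5,1,1,0,2,3,1,0,1,0,2,1,0,2,1,2,0,0,0,0,2,1,0,1,2,3]
Step 8: insert pk at [3, 10, 15, 19, 30] -> counters=[0,1,1,2,1,5,1,1,0,2,4,1,0,1,0,3,1,0,2,2,2,0,0,0,0,2,1,0,1,2,4]
Query lc: check counters[1]=1 counters[4]=1 counters[12]=0 counters[17]=0 counters[18]=2 -> no

Answer: no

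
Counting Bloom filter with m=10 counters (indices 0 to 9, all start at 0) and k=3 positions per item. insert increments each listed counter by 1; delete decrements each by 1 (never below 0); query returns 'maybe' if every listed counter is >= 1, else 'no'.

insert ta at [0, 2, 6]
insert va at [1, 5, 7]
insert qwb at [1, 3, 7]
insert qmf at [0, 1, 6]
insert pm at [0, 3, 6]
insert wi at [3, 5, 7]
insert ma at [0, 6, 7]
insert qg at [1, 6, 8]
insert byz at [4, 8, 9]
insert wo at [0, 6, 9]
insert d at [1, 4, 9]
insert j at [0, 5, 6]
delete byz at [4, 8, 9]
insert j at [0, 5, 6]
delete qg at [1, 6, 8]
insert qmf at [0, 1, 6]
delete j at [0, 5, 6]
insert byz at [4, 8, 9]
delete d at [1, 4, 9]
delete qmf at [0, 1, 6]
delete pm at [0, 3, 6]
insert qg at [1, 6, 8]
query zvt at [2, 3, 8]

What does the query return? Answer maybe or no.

Step 1: insert ta at [0, 2, 6] -> counters=[1,0,1,0,0,0,1,0,0,0]
Step 2: insert va at [1, 5, 7] -> counters=[1,1,1,0,0,1,1,1,0,0]
Step 3: insert qwb at [1, 3, 7] -> counters=[1,2,1,1,0,1,1,2,0,0]
Step 4: insert qmf at [0, 1, 6] -> counters=[2,3,1,1,0,1,2,2,0,0]
Step 5: insert pm at [0, 3, 6] -> counters=[3,3,1,2,0,1,3,2,0,0]
Step 6: insert wi at [3, 5, 7] -> counters=[3,3,1,3,0,2,3,3,0,0]
Step 7: insert ma at [0, 6, 7] -> counters=[4,3,1,3,0,2,4,4,0,0]
Step 8: insert qg at [1, 6, 8] -> counters=[4,4,1,3,0,2,5,4,1,0]
Step 9: insert byz at [4, 8, 9] -> counters=[4,4,1,3,1,2,5,4,2,1]
Step 10: insert wo at [0, 6, 9] -> counters=[5,4,1,3,1,2,6,4,2,2]
Step 11: insert d at [1, 4, 9] -> counters=[5,5,1,3,2,2,6,4,2,3]
Step 12: insert j at [0, 5, 6] -> counters=[6,5,1,3,2,3,7,4,2,3]
Step 13: delete byz at [4, 8, 9] -> counters=[6,5,1,3,1,3,7,4,1,2]
Step 14: insert j at [0, 5, 6] -> counters=[7,5,1,3,1,4,8,4,1,2]
Step 15: delete qg at [1, 6, 8] -> counters=[7,4,1,3,1,4,7,4,0,2]
Step 16: insert qmf at [0, 1, 6] -> counters=[8,5,1,3,1,4,8,4,0,2]
Step 17: delete j at [0, 5, 6] -> counters=[7,5,1,3,1,3,7,4,0,2]
Step 18: insert byz at [4, 8, 9] -> counters=[7,5,1,3,2,3,7,4,1,3]
Step 19: delete d at [1, 4, 9] -> counters=[7,4,1,3,1,3,7,4,1,2]
Step 20: delete qmf at [0, 1, 6] -> counters=[6,3,1,3,1,3,6,4,1,2]
Step 21: delete pm at [0, 3, 6] -> counters=[5,3,1,2,1,3,5,4,1,2]
Step 22: insert qg at [1, 6, 8] -> counters=[5,4,1,2,1,3,6,4,2,2]
Query zvt: check counters[2]=1 counters[3]=2 counters[8]=2 -> maybe

Answer: maybe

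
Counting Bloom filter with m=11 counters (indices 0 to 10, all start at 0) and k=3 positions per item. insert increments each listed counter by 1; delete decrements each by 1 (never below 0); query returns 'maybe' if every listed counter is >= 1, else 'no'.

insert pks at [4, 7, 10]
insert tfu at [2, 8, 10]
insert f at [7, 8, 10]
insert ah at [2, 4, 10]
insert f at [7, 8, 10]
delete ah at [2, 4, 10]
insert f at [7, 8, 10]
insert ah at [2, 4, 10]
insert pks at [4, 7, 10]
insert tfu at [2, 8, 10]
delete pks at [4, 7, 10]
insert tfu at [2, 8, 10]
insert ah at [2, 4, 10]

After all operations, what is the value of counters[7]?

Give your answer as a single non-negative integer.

Step 1: insert pks at [4, 7, 10] -> counters=[0,0,0,0,1,0,0,1,0,0,1]
Step 2: insert tfu at [2, 8, 10] -> counters=[0,0,1,0,1,0,0,1,1,0,2]
Step 3: insert f at [7, 8, 10] -> counters=[0,0,1,0,1,0,0,2,2,0,3]
Step 4: insert ah at [2, 4, 10] -> counters=[0,0,2,0,2,0,0,2,2,0,4]
Step 5: insert f at [7, 8, 10] -> counters=[0,0,2,0,2,0,0,3,3,0,5]
Step 6: delete ah at [2, 4, 10] -> counters=[0,0,1,0,1,0,0,3,3,0,4]
Step 7: insert f at [7, 8, 10] -> counters=[0,0,1,0,1,0,0,4,4,0,5]
Step 8: insert ah at [2, 4, 10] -> counters=[0,0,2,0,2,0,0,4,4,0,6]
Step 9: insert pks at [4, 7, 10] -> counters=[0,0,2,0,3,0,0,5,4,0,7]
Step 10: insert tfu at [2, 8, 10] -> counters=[0,0,3,0,3,0,0,5,5,0,8]
Step 11: delete pks at [4, 7, 10] -> counters=[0,0,3,0,2,0,0,4,5,0,7]
Step 12: insert tfu at [2, 8, 10] -> counters=[0,0,4,0,2,0,0,4,6,0,8]
Step 13: insert ah at [2, 4, 10] -> counters=[0,0,5,0,3,0,0,4,6,0,9]
Final counters=[0,0,5,0,3,0,0,4,6,0,9] -> counters[7]=4

Answer: 4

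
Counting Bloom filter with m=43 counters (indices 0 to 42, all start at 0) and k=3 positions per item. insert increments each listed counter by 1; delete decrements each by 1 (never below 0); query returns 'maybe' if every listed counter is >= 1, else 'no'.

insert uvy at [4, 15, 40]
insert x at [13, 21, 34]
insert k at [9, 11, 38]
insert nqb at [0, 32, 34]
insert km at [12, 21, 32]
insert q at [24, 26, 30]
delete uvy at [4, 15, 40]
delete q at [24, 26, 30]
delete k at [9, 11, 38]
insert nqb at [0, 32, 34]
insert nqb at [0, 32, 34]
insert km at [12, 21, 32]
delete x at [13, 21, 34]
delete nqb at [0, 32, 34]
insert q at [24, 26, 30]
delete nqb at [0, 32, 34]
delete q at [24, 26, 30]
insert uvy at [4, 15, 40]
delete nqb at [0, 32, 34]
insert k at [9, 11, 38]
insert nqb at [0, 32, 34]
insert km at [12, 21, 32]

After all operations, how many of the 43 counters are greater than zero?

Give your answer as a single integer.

Step 1: insert uvy at [4, 15, 40] -> counters=[0,0,0,0,1,0,0,0,0,0,0,0,0,0,0,1,0,0,0,0,0,0,0,0,0,0,0,0,0,0,0,0,0,0,0,0,0,0,0,0,1,0,0]
Step 2: insert x at [13, 21, 34] -> counters=[0,0,0,0,1,0,0,0,0,0,0,0,0,1,0,1,0,0,0,0,0,1,0,0,0,0,0,0,0,0,0,0,0,0,1,0,0,0,0,0,1,0,0]
Step 3: insert k at [9, 11, 38] -> counters=[0,0,0,0,1,0,0,0,0,1,0,1,0,1,0,1,0,0,0,0,0,1,0,0,0,0,0,0,0,0,0,0,0,0,1,0,0,0,1,0,1,0,0]
Step 4: insert nqb at [0, 32, 34] -> counters=[1,0,0,0,1,0,0,0,0,1,0,1,0,1,0,1,0,0,0,0,0,1,0,0,0,0,0,0,0,0,0,0,1,0,2,0,0,0,1,0,1,0,0]
Step 5: insert km at [12, 21, 32] -> counters=[1,0,0,0,1,0,0,0,0,1,0,1,1,1,0,1,0,0,0,0,0,2,0,0,0,0,0,0,0,0,0,0,2,0,2,0,0,0,1,0,1,0,0]
Step 6: insert q at [24, 26, 30] -> counters=[1,0,0,0,1,0,0,0,0,1,0,1,1,1,0,1,0,0,0,0,0,2,0,0,1,0,1,0,0,0,1,0,2,0,2,0,0,0,1,0,1,0,0]
Step 7: delete uvy at [4, 15, 40] -> counters=[1,0,0,0,0,0,0,0,0,1,0,1,1,1,0,0,0,0,0,0,0,2,0,0,1,0,1,0,0,0,1,0,2,0,2,0,0,0,1,0,0,0,0]
Step 8: delete q at [24, 26, 30] -> counters=[1,0,0,0,0,0,0,0,0,1,0,1,1,1,0,0,0,0,0,0,0,2,0,0,0,0,0,0,0,0,0,0,2,0,2,0,0,0,1,0,0,0,0]
Step 9: delete k at [9, 11, 38] -> counters=[1,0,0,0,0,0,0,0,0,0,0,0,1,1,0,0,0,0,0,0,0,2,0,0,0,0,0,0,0,0,0,0,2,0,2,0,0,0,0,0,0,0,0]
Step 10: insert nqb at [0, 32, 34] -> counters=[2,0,0,0,0,0,0,0,0,0,0,0,1,1,0,0,0,0,0,0,0,2,0,0,0,0,0,0,0,0,0,0,3,0,3,0,0,0,0,0,0,0,0]
Step 11: insert nqb at [0, 32, 34] -> counters=[3,0,0,0,0,0,0,0,0,0,0,0,1,1,0,0,0,0,0,0,0,2,0,0,0,0,0,0,0,0,0,0,4,0,4,0,0,0,0,0,0,0,0]
Step 12: insert km at [12, 21, 32] -> counters=[3,0,0,0,0,0,0,0,0,0,0,0,2,1,0,0,0,0,0,0,0,3,0,0,0,0,0,0,0,0,0,0,5,0,4,0,0,0,0,0,0,0,0]
Step 13: delete x at [13, 21, 34] -> counters=[3,0,0,0,0,0,0,0,0,0,0,0,2,0,0,0,0,0,0,0,0,2,0,0,0,0,0,0,0,0,0,0,5,0,3,0,0,0,0,0,0,0,0]
Step 14: delete nqb at [0, 32, 34] -> counters=[2,0,0,0,0,0,0,0,0,0,0,0,2,0,0,0,0,0,0,0,0,2,0,0,0,0,0,0,0,0,0,0,4,0,2,0,0,0,0,0,0,0,0]
Step 15: insert q at [24, 26, 30] -> counters=[2,0,0,0,0,0,0,0,0,0,0,0,2,0,0,0,0,0,0,0,0,2,0,0,1,0,1,0,0,0,1,0,4,0,2,0,0,0,0,0,0,0,0]
Step 16: delete nqb at [0, 32, 34] -> counters=[1,0,0,0,0,0,0,0,0,0,0,0,2,0,0,0,0,0,0,0,0,2,0,0,1,0,1,0,0,0,1,0,3,0,1,0,0,0,0,0,0,0,0]
Step 17: delete q at [24, 26, 30] -> counters=[1,0,0,0,0,0,0,0,0,0,0,0,2,0,0,0,0,0,0,0,0,2,0,0,0,0,0,0,0,0,0,0,3,0,1,0,0,0,0,0,0,0,0]
Step 18: insert uvy at [4, 15, 40] -> counters=[1,0,0,0,1,0,0,0,0,0,0,0,2,0,0,1,0,0,0,0,0,2,0,0,0,0,0,0,0,0,0,0,3,0,1,0,0,0,0,0,1,0,0]
Step 19: delete nqb at [0, 32, 34] -> counters=[0,0,0,0,1,0,0,0,0,0,0,0,2,0,0,1,0,0,0,0,0,2,0,0,0,0,0,0,0,0,0,0,2,0,0,0,0,0,0,0,1,0,0]
Step 20: insert k at [9, 11, 38] -> counters=[0,0,0,0,1,0,0,0,0,1,0,1,2,0,0,1,0,0,0,0,0,2,0,0,0,0,0,0,0,0,0,0,2,0,0,0,0,0,1,0,1,0,0]
Step 21: insert nqb at [0, 32, 34] -> counters=[1,0,0,0,1,0,0,0,0,1,0,1,2,0,0,1,0,0,0,0,0,2,0,0,0,0,0,0,0,0,0,0,3,0,1,0,0,0,1,0,1,0,0]
Step 22: insert km at [12, 21, 32] -> counters=[1,0,0,0,1,0,0,0,0,1,0,1,3,0,0,1,0,0,0,0,0,3,0,0,0,0,0,0,0,0,0,0,4,0,1,0,0,0,1,0,1,0,0]
Final counters=[1,0,0,0,1,0,0,0,0,1,0,1,3,0,0,1,0,0,0,0,0,3,0,0,0,0,0,0,0,0,0,0,4,0,1,0,0,0,1,0,1,0,0] -> 11 nonzero

Answer: 11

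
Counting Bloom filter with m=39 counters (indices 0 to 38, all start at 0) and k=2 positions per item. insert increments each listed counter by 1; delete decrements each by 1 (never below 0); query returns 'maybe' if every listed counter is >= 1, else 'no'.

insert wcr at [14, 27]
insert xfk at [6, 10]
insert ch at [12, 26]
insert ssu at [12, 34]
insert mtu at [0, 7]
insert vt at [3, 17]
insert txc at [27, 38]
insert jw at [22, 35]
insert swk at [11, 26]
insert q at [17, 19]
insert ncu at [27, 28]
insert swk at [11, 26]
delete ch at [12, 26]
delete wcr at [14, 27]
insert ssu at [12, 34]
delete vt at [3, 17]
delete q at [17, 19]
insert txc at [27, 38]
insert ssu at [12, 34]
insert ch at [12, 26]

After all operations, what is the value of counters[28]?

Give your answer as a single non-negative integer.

Answer: 1

Derivation:
Step 1: insert wcr at [14, 27] -> counters=[0,0,0,0,0,0,0,0,0,0,0,0,0,0,1,0,0,0,0,0,0,0,0,0,0,0,0,1,0,0,0,0,0,0,0,0,0,0,0]
Step 2: insert xfk at [6, 10] -> counters=[0,0,0,0,0,0,1,0,0,0,1,0,0,0,1,0,0,0,0,0,0,0,0,0,0,0,0,1,0,0,0,0,0,0,0,0,0,0,0]
Step 3: insert ch at [12, 26] -> counters=[0,0,0,0,0,0,1,0,0,0,1,0,1,0,1,0,0,0,0,0,0,0,0,0,0,0,1,1,0,0,0,0,0,0,0,0,0,0,0]
Step 4: insert ssu at [12, 34] -> counters=[0,0,0,0,0,0,1,0,0,0,1,0,2,0,1,0,0,0,0,0,0,0,0,0,0,0,1,1,0,0,0,0,0,0,1,0,0,0,0]
Step 5: insert mtu at [0, 7] -> counters=[1,0,0,0,0,0,1,1,0,0,1,0,2,0,1,0,0,0,0,0,0,0,0,0,0,0,1,1,0,0,0,0,0,0,1,0,0,0,0]
Step 6: insert vt at [3, 17] -> counters=[1,0,0,1,0,0,1,1,0,0,1,0,2,0,1,0,0,1,0,0,0,0,0,0,0,0,1,1,0,0,0,0,0,0,1,0,0,0,0]
Step 7: insert txc at [27, 38] -> counters=[1,0,0,1,0,0,1,1,0,0,1,0,2,0,1,0,0,1,0,0,0,0,0,0,0,0,1,2,0,0,0,0,0,0,1,0,0,0,1]
Step 8: insert jw at [22, 35] -> counters=[1,0,0,1,0,0,1,1,0,0,1,0,2,0,1,0,0,1,0,0,0,0,1,0,0,0,1,2,0,0,0,0,0,0,1,1,0,0,1]
Step 9: insert swk at [11, 26] -> counters=[1,0,0,1,0,0,1,1,0,0,1,1,2,0,1,0,0,1,0,0,0,0,1,0,0,0,2,2,0,0,0,0,0,0,1,1,0,0,1]
Step 10: insert q at [17, 19] -> counters=[1,0,0,1,0,0,1,1,0,0,1,1,2,0,1,0,0,2,0,1,0,0,1,0,0,0,2,2,0,0,0,0,0,0,1,1,0,0,1]
Step 11: insert ncu at [27, 28] -> counters=[1,0,0,1,0,0,1,1,0,0,1,1,2,0,1,0,0,2,0,1,0,0,1,0,0,0,2,3,1,0,0,0,0,0,1,1,0,0,1]
Step 12: insert swk at [11, 26] -> counters=[1,0,0,1,0,0,1,1,0,0,1,2,2,0,1,0,0,2,0,1,0,0,1,0,0,0,3,3,1,0,0,0,0,0,1,1,0,0,1]
Step 13: delete ch at [12, 26] -> counters=[1,0,0,1,0,0,1,1,0,0,1,2,1,0,1,0,0,2,0,1,0,0,1,0,0,0,2,3,1,0,0,0,0,0,1,1,0,0,1]
Step 14: delete wcr at [14, 27] -> counters=[1,0,0,1,0,0,1,1,0,0,1,2,1,0,0,0,0,2,0,1,0,0,1,0,0,0,2,2,1,0,0,0,0,0,1,1,0,0,1]
Step 15: insert ssu at [12, 34] -> counters=[1,0,0,1,0,0,1,1,0,0,1,2,2,0,0,0,0,2,0,1,0,0,1,0,0,0,2,2,1,0,0,0,0,0,2,1,0,0,1]
Step 16: delete vt at [3, 17] -> counters=[1,0,0,0,0,0,1,1,0,0,1,2,2,0,0,0,0,1,0,1,0,0,1,0,0,0,2,2,1,0,0,0,0,0,2,1,0,0,1]
Step 17: delete q at [17, 19] -> counters=[1,0,0,0,0,0,1,1,0,0,1,2,2,0,0,0,0,0,0,0,0,0,1,0,0,0,2,2,1,0,0,0,0,0,2,1,0,0,1]
Step 18: insert txc at [27, 38] -> counters=[1,0,0,0,0,0,1,1,0,0,1,2,2,0,0,0,0,0,0,0,0,0,1,0,0,0,2,3,1,0,0,0,0,0,2,1,0,0,2]
Step 19: insert ssu at [12, 34] -> counters=[1,0,0,0,0,0,1,1,0,0,1,2,3,0,0,0,0,0,0,0,0,0,1,0,0,0,2,3,1,0,0,0,0,0,3,1,0,0,2]
Step 20: insert ch at [12, 26] -> counters=[1,0,0,0,0,0,1,1,0,0,1,2,4,0,0,0,0,0,0,0,0,0,1,0,0,0,3,3,1,0,0,0,0,0,3,1,0,0,2]
Final counters=[1,0,0,0,0,0,1,1,0,0,1,2,4,0,0,0,0,0,0,0,0,0,1,0,0,0,3,3,1,0,0,0,0,0,3,1,0,0,2] -> counters[28]=1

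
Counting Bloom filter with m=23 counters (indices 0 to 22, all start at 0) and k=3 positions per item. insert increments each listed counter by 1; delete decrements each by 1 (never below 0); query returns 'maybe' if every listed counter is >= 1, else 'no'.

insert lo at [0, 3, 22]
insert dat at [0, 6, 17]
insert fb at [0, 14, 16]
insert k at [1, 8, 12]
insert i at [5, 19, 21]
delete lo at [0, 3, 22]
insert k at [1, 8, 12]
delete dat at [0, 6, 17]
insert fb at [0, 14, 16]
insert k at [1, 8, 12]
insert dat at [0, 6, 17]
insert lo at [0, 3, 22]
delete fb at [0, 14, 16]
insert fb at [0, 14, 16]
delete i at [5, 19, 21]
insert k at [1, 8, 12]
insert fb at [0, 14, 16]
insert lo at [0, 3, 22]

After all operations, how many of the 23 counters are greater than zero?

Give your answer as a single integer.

Answer: 10

Derivation:
Step 1: insert lo at [0, 3, 22] -> counters=[1,0,0,1,0,0,0,0,0,0,0,0,0,0,0,0,0,0,0,0,0,0,1]
Step 2: insert dat at [0, 6, 17] -> counters=[2,0,0,1,0,0,1,0,0,0,0,0,0,0,0,0,0,1,0,0,0,0,1]
Step 3: insert fb at [0, 14, 16] -> counters=[3,0,0,1,0,0,1,0,0,0,0,0,0,0,1,0,1,1,0,0,0,0,1]
Step 4: insert k at [1, 8, 12] -> counters=[3,1,0,1,0,0,1,0,1,0,0,0,1,0,1,0,1,1,0,0,0,0,1]
Step 5: insert i at [5, 19, 21] -> counters=[3,1,0,1,0,1,1,0,1,0,0,0,1,0,1,0,1,1,0,1,0,1,1]
Step 6: delete lo at [0, 3, 22] -> counters=[2,1,0,0,0,1,1,0,1,0,0,0,1,0,1,0,1,1,0,1,0,1,0]
Step 7: insert k at [1, 8, 12] -> counters=[2,2,0,0,0,1,1,0,2,0,0,0,2,0,1,0,1,1,0,1,0,1,0]
Step 8: delete dat at [0, 6, 17] -> counters=[1,2,0,0,0,1,0,0,2,0,0,0,2,0,1,0,1,0,0,1,0,1,0]
Step 9: insert fb at [0, 14, 16] -> counters=[2,2,0,0,0,1,0,0,2,0,0,0,2,0,2,0,2,0,0,1,0,1,0]
Step 10: insert k at [1, 8, 12] -> counters=[2,3,0,0,0,1,0,0,3,0,0,0,3,0,2,0,2,0,0,1,0,1,0]
Step 11: insert dat at [0, 6, 17] -> counters=[3,3,0,0,0,1,1,0,3,0,0,0,3,0,2,0,2,1,0,1,0,1,0]
Step 12: insert lo at [0, 3, 22] -> counters=[4,3,0,1,0,1,1,0,3,0,0,0,3,0,2,0,2,1,0,1,0,1,1]
Step 13: delete fb at [0, 14, 16] -> counters=[3,3,0,1,0,1,1,0,3,0,0,0,3,0,1,0,1,1,0,1,0,1,1]
Step 14: insert fb at [0, 14, 16] -> counters=[4,3,0,1,0,1,1,0,3,0,0,0,3,0,2,0,2,1,0,1,0,1,1]
Step 15: delete i at [5, 19, 21] -> counters=[4,3,0,1,0,0,1,0,3,0,0,0,3,0,2,0,2,1,0,0,0,0,1]
Step 16: insert k at [1, 8, 12] -> counters=[4,4,0,1,0,0,1,0,4,0,0,0,4,0,2,0,2,1,0,0,0,0,1]
Step 17: insert fb at [0, 14, 16] -> counters=[5,4,0,1,0,0,1,0,4,0,0,0,4,0,3,0,3,1,0,0,0,0,1]
Step 18: insert lo at [0, 3, 22] -> counters=[6,4,0,2,0,0,1,0,4,0,0,0,4,0,3,0,3,1,0,0,0,0,2]
Final counters=[6,4,0,2,0,0,1,0,4,0,0,0,4,0,3,0,3,1,0,0,0,0,2] -> 10 nonzero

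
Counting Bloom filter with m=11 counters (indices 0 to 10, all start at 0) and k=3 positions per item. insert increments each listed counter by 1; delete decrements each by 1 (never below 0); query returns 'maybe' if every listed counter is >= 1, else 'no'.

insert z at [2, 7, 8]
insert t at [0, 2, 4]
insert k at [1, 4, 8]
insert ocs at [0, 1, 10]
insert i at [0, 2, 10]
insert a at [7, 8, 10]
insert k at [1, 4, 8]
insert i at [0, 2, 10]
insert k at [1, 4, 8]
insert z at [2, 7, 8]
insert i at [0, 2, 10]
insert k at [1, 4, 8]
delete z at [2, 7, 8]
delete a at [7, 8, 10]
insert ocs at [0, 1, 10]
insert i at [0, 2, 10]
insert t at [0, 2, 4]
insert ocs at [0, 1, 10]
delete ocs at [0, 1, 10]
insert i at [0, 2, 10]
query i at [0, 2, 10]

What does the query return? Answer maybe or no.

Answer: maybe

Derivation:
Step 1: insert z at [2, 7, 8] -> counters=[0,0,1,0,0,0,0,1,1,0,0]
Step 2: insert t at [0, 2, 4] -> counters=[1,0,2,0,1,0,0,1,1,0,0]
Step 3: insert k at [1, 4, 8] -> counters=[1,1,2,0,2,0,0,1,2,0,0]
Step 4: insert ocs at [0, 1, 10] -> counters=[2,2,2,0,2,0,0,1,2,0,1]
Step 5: insert i at [0, 2, 10] -> counters=[3,2,3,0,2,0,0,1,2,0,2]
Step 6: insert a at [7, 8, 10] -> counters=[3,2,3,0,2,0,0,2,3,0,3]
Step 7: insert k at [1, 4, 8] -> counters=[3,3,3,0,3,0,0,2,4,0,3]
Step 8: insert i at [0, 2, 10] -> counters=[4,3,4,0,3,0,0,2,4,0,4]
Step 9: insert k at [1, 4, 8] -> counters=[4,4,4,0,4,0,0,2,5,0,4]
Step 10: insert z at [2, 7, 8] -> counters=[4,4,5,0,4,0,0,3,6,0,4]
Step 11: insert i at [0, 2, 10] -> counters=[5,4,6,0,4,0,0,3,6,0,5]
Step 12: insert k at [1, 4, 8] -> counters=[5,5,6,0,5,0,0,3,7,0,5]
Step 13: delete z at [2, 7, 8] -> counters=[5,5,5,0,5,0,0,2,6,0,5]
Step 14: delete a at [7, 8, 10] -> counters=[5,5,5,0,5,0,0,1,5,0,4]
Step 15: insert ocs at [0, 1, 10] -> counters=[6,6,5,0,5,0,0,1,5,0,5]
Step 16: insert i at [0, 2, 10] -> counters=[7,6,6,0,5,0,0,1,5,0,6]
Step 17: insert t at [0, 2, 4] -> counters=[8,6,7,0,6,0,0,1,5,0,6]
Step 18: insert ocs at [0, 1, 10] -> counters=[9,7,7,0,6,0,0,1,5,0,7]
Step 19: delete ocs at [0, 1, 10] -> counters=[8,6,7,0,6,0,0,1,5,0,6]
Step 20: insert i at [0, 2, 10] -> counters=[9,6,8,0,6,0,0,1,5,0,7]
Query i: check counters[0]=9 counters[2]=8 counters[10]=7 -> maybe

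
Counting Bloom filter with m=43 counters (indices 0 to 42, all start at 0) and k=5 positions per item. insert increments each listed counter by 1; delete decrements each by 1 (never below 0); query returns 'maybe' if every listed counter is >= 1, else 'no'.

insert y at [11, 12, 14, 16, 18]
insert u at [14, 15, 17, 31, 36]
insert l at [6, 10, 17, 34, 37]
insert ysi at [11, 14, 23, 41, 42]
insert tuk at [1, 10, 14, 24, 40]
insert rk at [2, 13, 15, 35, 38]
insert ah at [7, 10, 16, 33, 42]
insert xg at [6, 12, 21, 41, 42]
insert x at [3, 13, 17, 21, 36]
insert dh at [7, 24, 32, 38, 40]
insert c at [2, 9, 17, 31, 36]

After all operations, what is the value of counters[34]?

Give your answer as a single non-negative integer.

Step 1: insert y at [11, 12, 14, 16, 18] -> counters=[0,0,0,0,0,0,0,0,0,0,0,1,1,0,1,0,1,0,1,0,0,0,0,0,0,0,0,0,0,0,0,0,0,0,0,0,0,0,0,0,0,0,0]
Step 2: insert u at [14, 15, 17, 31, 36] -> counters=[0,0,0,0,0,0,0,0,0,0,0,1,1,0,2,1,1,1,1,0,0,0,0,0,0,0,0,0,0,0,0,1,0,0,0,0,1,0,0,0,0,0,0]
Step 3: insert l at [6, 10, 17, 34, 37] -> counters=[0,0,0,0,0,0,1,0,0,0,1,1,1,0,2,1,1,2,1,0,0,0,0,0,0,0,0,0,0,0,0,1,0,0,1,0,1,1,0,0,0,0,0]
Step 4: insert ysi at [11, 14, 23, 41, 42] -> counters=[0,0,0,0,0,0,1,0,0,0,1,2,1,0,3,1,1,2,1,0,0,0,0,1,0,0,0,0,0,0,0,1,0,0,1,0,1,1,0,0,0,1,1]
Step 5: insert tuk at [1, 10, 14, 24, 40] -> counters=[0,1,0,0,0,0,1,0,0,0,2,2,1,0,4,1,1,2,1,0,0,0,0,1,1,0,0,0,0,0,0,1,0,0,1,0,1,1,0,0,1,1,1]
Step 6: insert rk at [2, 13, 15, 35, 38] -> counters=[0,1,1,0,0,0,1,0,0,0,2,2,1,1,4,2,1,2,1,0,0,0,0,1,1,0,0,0,0,0,0,1,0,0,1,1,1,1,1,0,1,1,1]
Step 7: insert ah at [7, 10, 16, 33, 42] -> counters=[0,1,1,0,0,0,1,1,0,0,3,2,1,1,4,2,2,2,1,0,0,0,0,1,1,0,0,0,0,0,0,1,0,1,1,1,1,1,1,0,1,1,2]
Step 8: insert xg at [6, 12, 21, 41, 42] -> counters=[0,1,1,0,0,0,2,1,0,0,3,2,2,1,4,2,2,2,1,0,0,1,0,1,1,0,0,0,0,0,0,1,0,1,1,1,1,1,1,0,1,2,3]
Step 9: insert x at [3, 13, 17, 21, 36] -> counters=[0,1,1,1,0,0,2,1,0,0,3,2,2,2,4,2,2,3,1,0,0,2,0,1,1,0,0,0,0,0,0,1,0,1,1,1,2,1,1,0,1,2,3]
Step 10: insert dh at [7, 24, 32, 38, 40] -> counters=[0,1,1,1,0,0,2,2,0,0,3,2,2,2,4,2,2,3,1,0,0,2,0,1,2,0,0,0,0,0,0,1,1,1,1,1,2,1,2,0,2,2,3]
Step 11: insert c at [2, 9, 17, 31, 36] -> counters=[0,1,2,1,0,0,2,2,0,1,3,2,2,2,4,2,2,4,1,0,0,2,0,1,2,0,0,0,0,0,0,2,1,1,1,1,3,1,2,0,2,2,3]
Final counters=[0,1,2,1,0,0,2,2,0,1,3,2,2,2,4,2,2,4,1,0,0,2,0,1,2,0,0,0,0,0,0,2,1,1,1,1,3,1,2,0,2,2,3] -> counters[34]=1

Answer: 1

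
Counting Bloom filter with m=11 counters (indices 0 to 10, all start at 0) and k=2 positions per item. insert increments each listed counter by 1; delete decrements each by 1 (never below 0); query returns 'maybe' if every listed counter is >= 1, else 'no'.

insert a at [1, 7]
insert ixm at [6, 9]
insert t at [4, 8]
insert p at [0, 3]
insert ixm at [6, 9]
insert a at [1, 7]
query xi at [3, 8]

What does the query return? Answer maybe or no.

Step 1: insert a at [1, 7] -> counters=[0,1,0,0,0,0,0,1,0,0,0]
Step 2: insert ixm at [6, 9] -> counters=[0,1,0,0,0,0,1,1,0,1,0]
Step 3: insert t at [4, 8] -> counters=[0,1,0,0,1,0,1,1,1,1,0]
Step 4: insert p at [0, 3] -> counters=[1,1,0,1,1,0,1,1,1,1,0]
Step 5: insert ixm at [6, 9] -> counters=[1,1,0,1,1,0,2,1,1,2,0]
Step 6: insert a at [1, 7] -> counters=[1,2,0,1,1,0,2,2,1,2,0]
Query xi: check counters[3]=1 counters[8]=1 -> maybe

Answer: maybe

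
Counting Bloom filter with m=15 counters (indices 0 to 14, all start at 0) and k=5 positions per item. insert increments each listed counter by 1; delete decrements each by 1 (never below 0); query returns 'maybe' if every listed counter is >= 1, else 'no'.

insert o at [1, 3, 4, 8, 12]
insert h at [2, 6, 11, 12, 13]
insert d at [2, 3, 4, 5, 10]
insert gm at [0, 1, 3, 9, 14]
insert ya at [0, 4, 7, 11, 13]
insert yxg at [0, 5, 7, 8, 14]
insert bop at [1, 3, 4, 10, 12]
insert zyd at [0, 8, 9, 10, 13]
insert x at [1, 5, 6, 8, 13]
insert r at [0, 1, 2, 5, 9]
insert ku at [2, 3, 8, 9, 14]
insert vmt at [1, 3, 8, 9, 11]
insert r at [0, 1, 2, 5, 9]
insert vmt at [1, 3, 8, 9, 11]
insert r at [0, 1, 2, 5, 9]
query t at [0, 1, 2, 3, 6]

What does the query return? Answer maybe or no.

Step 1: insert o at [1, 3, 4, 8, 12] -> counters=[0,1,0,1,1,0,0,0,1,0,0,0,1,0,0]
Step 2: insert h at [2, 6, 11, 12, 13] -> counters=[0,1,1,1,1,0,1,0,1,0,0,1,2,1,0]
Step 3: insert d at [2, 3, 4, 5, 10] -> counters=[0,1,2,2,2,1,1,0,1,0,1,1,2,1,0]
Step 4: insert gm at [0, 1, 3, 9, 14] -> counters=[1,2,2,3,2,1,1,0,1,1,1,1,2,1,1]
Step 5: insert ya at [0, 4, 7, 11, 13] -> counters=[2,2,2,3,3,1,1,1,1,1,1,2,2,2,1]
Step 6: insert yxg at [0, 5, 7, 8, 14] -> counters=[3,2,2,3,3,2,1,2,2,1,1,2,2,2,2]
Step 7: insert bop at [1, 3, 4, 10, 12] -> counters=[3,3,2,4,4,2,1,2,2,1,2,2,3,2,2]
Step 8: insert zyd at [0, 8, 9, 10, 13] -> counters=[4,3,2,4,4,2,1,2,3,2,3,2,3,3,2]
Step 9: insert x at [1, 5, 6, 8, 13] -> counters=[4,4,2,4,4,3,2,2,4,2,3,2,3,4,2]
Step 10: insert r at [0, 1, 2, 5, 9] -> counters=[5,5,3,4,4,4,2,2,4,3,3,2,3,4,2]
Step 11: insert ku at [2, 3, 8, 9, 14] -> counters=[5,5,4,5,4,4,2,2,5,4,3,2,3,4,3]
Step 12: insert vmt at [1, 3, 8, 9, 11] -> counters=[5,6,4,6,4,4,2,2,6,5,3,3,3,4,3]
Step 13: insert r at [0, 1, 2, 5, 9] -> counters=[6,7,5,6,4,5,2,2,6,6,3,3,3,4,3]
Step 14: insert vmt at [1, 3, 8, 9, 11] -> counters=[6,8,5,7,4,5,2,2,7,7,3,4,3,4,3]
Step 15: insert r at [0, 1, 2, 5, 9] -> counters=[7,9,6,7,4,6,2,2,7,8,3,4,3,4,3]
Query t: check counters[0]=7 counters[1]=9 counters[2]=6 counters[3]=7 counters[6]=2 -> maybe

Answer: maybe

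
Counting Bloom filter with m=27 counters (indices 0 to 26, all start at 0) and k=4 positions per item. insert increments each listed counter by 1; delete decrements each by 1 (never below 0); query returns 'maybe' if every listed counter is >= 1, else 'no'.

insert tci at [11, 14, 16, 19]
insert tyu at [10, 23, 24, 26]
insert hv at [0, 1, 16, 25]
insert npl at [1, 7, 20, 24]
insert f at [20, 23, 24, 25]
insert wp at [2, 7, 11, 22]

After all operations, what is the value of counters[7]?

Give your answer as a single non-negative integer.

Step 1: insert tci at [11, 14, 16, 19] -> counters=[0,0,0,0,0,0,0,0,0,0,0,1,0,0,1,0,1,0,0,1,0,0,0,0,0,0,0]
Step 2: insert tyu at [10, 23, 24, 26] -> counters=[0,0,0,0,0,0,0,0,0,0,1,1,0,0,1,0,1,0,0,1,0,0,0,1,1,0,1]
Step 3: insert hv at [0, 1, 16, 25] -> counters=[1,1,0,0,0,0,0,0,0,0,1,1,0,0,1,0,2,0,0,1,0,0,0,1,1,1,1]
Step 4: insert npl at [1, 7, 20, 24] -> counters=[1,2,0,0,0,0,0,1,0,0,1,1,0,0,1,0,2,0,0,1,1,0,0,1,2,1,1]
Step 5: insert f at [20, 23, 24, 25] -> counters=[1,2,0,0,0,0,0,1,0,0,1,1,0,0,1,0,2,0,0,1,2,0,0,2,3,2,1]
Step 6: insert wp at [2, 7, 11, 22] -> counters=[1,2,1,0,0,0,0,2,0,0,1,2,0,0,1,0,2,0,0,1,2,0,1,2,3,2,1]
Final counters=[1,2,1,0,0,0,0,2,0,0,1,2,0,0,1,0,2,0,0,1,2,0,1,2,3,2,1] -> counters[7]=2

Answer: 2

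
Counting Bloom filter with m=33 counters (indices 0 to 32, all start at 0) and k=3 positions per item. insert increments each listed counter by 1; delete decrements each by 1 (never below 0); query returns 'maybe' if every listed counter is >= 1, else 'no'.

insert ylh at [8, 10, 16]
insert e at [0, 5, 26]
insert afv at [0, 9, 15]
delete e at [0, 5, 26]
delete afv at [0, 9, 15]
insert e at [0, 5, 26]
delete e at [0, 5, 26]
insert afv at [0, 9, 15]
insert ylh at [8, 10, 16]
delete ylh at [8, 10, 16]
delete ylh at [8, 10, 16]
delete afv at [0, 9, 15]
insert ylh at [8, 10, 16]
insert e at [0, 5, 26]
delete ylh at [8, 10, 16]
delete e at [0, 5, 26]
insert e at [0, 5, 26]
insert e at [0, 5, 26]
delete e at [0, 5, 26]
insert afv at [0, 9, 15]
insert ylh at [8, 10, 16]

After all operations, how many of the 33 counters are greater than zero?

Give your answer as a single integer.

Step 1: insert ylh at [8, 10, 16] -> counters=[0,0,0,0,0,0,0,0,1,0,1,0,0,0,0,0,1,0,0,0,0,0,0,0,0,0,0,0,0,0,0,0,0]
Step 2: insert e at [0, 5, 26] -> counters=[1,0,0,0,0,1,0,0,1,0,1,0,0,0,0,0,1,0,0,0,0,0,0,0,0,0,1,0,0,0,0,0,0]
Step 3: insert afv at [0, 9, 15] -> counters=[2,0,0,0,0,1,0,0,1,1,1,0,0,0,0,1,1,0,0,0,0,0,0,0,0,0,1,0,0,0,0,0,0]
Step 4: delete e at [0, 5, 26] -> counters=[1,0,0,0,0,0,0,0,1,1,1,0,0,0,0,1,1,0,0,0,0,0,0,0,0,0,0,0,0,0,0,0,0]
Step 5: delete afv at [0, 9, 15] -> counters=[0,0,0,0,0,0,0,0,1,0,1,0,0,0,0,0,1,0,0,0,0,0,0,0,0,0,0,0,0,0,0,0,0]
Step 6: insert e at [0, 5, 26] -> counters=[1,0,0,0,0,1,0,0,1,0,1,0,0,0,0,0,1,0,0,0,0,0,0,0,0,0,1,0,0,0,0,0,0]
Step 7: delete e at [0, 5, 26] -> counters=[0,0,0,0,0,0,0,0,1,0,1,0,0,0,0,0,1,0,0,0,0,0,0,0,0,0,0,0,0,0,0,0,0]
Step 8: insert afv at [0, 9, 15] -> counters=[1,0,0,0,0,0,0,0,1,1,1,0,0,0,0,1,1,0,0,0,0,0,0,0,0,0,0,0,0,0,0,0,0]
Step 9: insert ylh at [8, 10, 16] -> counters=[1,0,0,0,0,0,0,0,2,1,2,0,0,0,0,1,2,0,0,0,0,0,0,0,0,0,0,0,0,0,0,0,0]
Step 10: delete ylh at [8, 10, 16] -> counters=[1,0,0,0,0,0,0,0,1,1,1,0,0,0,0,1,1,0,0,0,0,0,0,0,0,0,0,0,0,0,0,0,0]
Step 11: delete ylh at [8, 10, 16] -> counters=[1,0,0,0,0,0,0,0,0,1,0,0,0,0,0,1,0,0,0,0,0,0,0,0,0,0,0,0,0,0,0,0,0]
Step 12: delete afv at [0, 9, 15] -> counters=[0,0,0,0,0,0,0,0,0,0,0,0,0,0,0,0,0,0,0,0,0,0,0,0,0,0,0,0,0,0,0,0,0]
Step 13: insert ylh at [8, 10, 16] -> counters=[0,0,0,0,0,0,0,0,1,0,1,0,0,0,0,0,1,0,0,0,0,0,0,0,0,0,0,0,0,0,0,0,0]
Step 14: insert e at [0, 5, 26] -> counters=[1,0,0,0,0,1,0,0,1,0,1,0,0,0,0,0,1,0,0,0,0,0,0,0,0,0,1,0,0,0,0,0,0]
Step 15: delete ylh at [8, 10, 16] -> counters=[1,0,0,0,0,1,0,0,0,0,0,0,0,0,0,0,0,0,0,0,0,0,0,0,0,0,1,0,0,0,0,0,0]
Step 16: delete e at [0, 5, 26] -> counters=[0,0,0,0,0,0,0,0,0,0,0,0,0,0,0,0,0,0,0,0,0,0,0,0,0,0,0,0,0,0,0,0,0]
Step 17: insert e at [0, 5, 26] -> counters=[1,0,0,0,0,1,0,0,0,0,0,0,0,0,0,0,0,0,0,0,0,0,0,0,0,0,1,0,0,0,0,0,0]
Step 18: insert e at [0, 5, 26] -> counters=[2,0,0,0,0,2,0,0,0,0,0,0,0,0,0,0,0,0,0,0,0,0,0,0,0,0,2,0,0,0,0,0,0]
Step 19: delete e at [0, 5, 26] -> counters=[1,0,0,0,0,1,0,0,0,0,0,0,0,0,0,0,0,0,0,0,0,0,0,0,0,0,1,0,0,0,0,0,0]
Step 20: insert afv at [0, 9, 15] -> counters=[2,0,0,0,0,1,0,0,0,1,0,0,0,0,0,1,0,0,0,0,0,0,0,0,0,0,1,0,0,0,0,0,0]
Step 21: insert ylh at [8, 10, 16] -> counters=[2,0,0,0,0,1,0,0,1,1,1,0,0,0,0,1,1,0,0,0,0,0,0,0,0,0,1,0,0,0,0,0,0]
Final counters=[2,0,0,0,0,1,0,0,1,1,1,0,0,0,0,1,1,0,0,0,0,0,0,0,0,0,1,0,0,0,0,0,0] -> 8 nonzero

Answer: 8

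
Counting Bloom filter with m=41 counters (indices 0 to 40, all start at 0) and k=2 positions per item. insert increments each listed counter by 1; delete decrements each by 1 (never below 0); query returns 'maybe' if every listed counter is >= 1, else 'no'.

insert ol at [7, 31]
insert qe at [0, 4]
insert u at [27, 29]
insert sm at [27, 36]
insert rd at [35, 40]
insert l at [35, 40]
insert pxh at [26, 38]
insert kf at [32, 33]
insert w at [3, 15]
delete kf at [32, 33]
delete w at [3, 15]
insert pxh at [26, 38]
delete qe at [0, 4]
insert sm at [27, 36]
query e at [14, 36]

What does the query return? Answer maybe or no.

Answer: no

Derivation:
Step 1: insert ol at [7, 31] -> counters=[0,0,0,0,0,0,0,1,0,0,0,0,0,0,0,0,0,0,0,0,0,0,0,0,0,0,0,0,0,0,0,1,0,0,0,0,0,0,0,0,0]
Step 2: insert qe at [0, 4] -> counters=[1,0,0,0,1,0,0,1,0,0,0,0,0,0,0,0,0,0,0,0,0,0,0,0,0,0,0,0,0,0,0,1,0,0,0,0,0,0,0,0,0]
Step 3: insert u at [27, 29] -> counters=[1,0,0,0,1,0,0,1,0,0,0,0,0,0,0,0,0,0,0,0,0,0,0,0,0,0,0,1,0,1,0,1,0,0,0,0,0,0,0,0,0]
Step 4: insert sm at [27, 36] -> counters=[1,0,0,0,1,0,0,1,0,0,0,0,0,0,0,0,0,0,0,0,0,0,0,0,0,0,0,2,0,1,0,1,0,0,0,0,1,0,0,0,0]
Step 5: insert rd at [35, 40] -> counters=[1,0,0,0,1,0,0,1,0,0,0,0,0,0,0,0,0,0,0,0,0,0,0,0,0,0,0,2,0,1,0,1,0,0,0,1,1,0,0,0,1]
Step 6: insert l at [35, 40] -> counters=[1,0,0,0,1,0,0,1,0,0,0,0,0,0,0,0,0,0,0,0,0,0,0,0,0,0,0,2,0,1,0,1,0,0,0,2,1,0,0,0,2]
Step 7: insert pxh at [26, 38] -> counters=[1,0,0,0,1,0,0,1,0,0,0,0,0,0,0,0,0,0,0,0,0,0,0,0,0,0,1,2,0,1,0,1,0,0,0,2,1,0,1,0,2]
Step 8: insert kf at [32, 33] -> counters=[1,0,0,0,1,0,0,1,0,0,0,0,0,0,0,0,0,0,0,0,0,0,0,0,0,0,1,2,0,1,0,1,1,1,0,2,1,0,1,0,2]
Step 9: insert w at [3, 15] -> counters=[1,0,0,1,1,0,0,1,0,0,0,0,0,0,0,1,0,0,0,0,0,0,0,0,0,0,1,2,0,1,0,1,1,1,0,2,1,0,1,0,2]
Step 10: delete kf at [32, 33] -> counters=[1,0,0,1,1,0,0,1,0,0,0,0,0,0,0,1,0,0,0,0,0,0,0,0,0,0,1,2,0,1,0,1,0,0,0,2,1,0,1,0,2]
Step 11: delete w at [3, 15] -> counters=[1,0,0,0,1,0,0,1,0,0,0,0,0,0,0,0,0,0,0,0,0,0,0,0,0,0,1,2,0,1,0,1,0,0,0,2,1,0,1,0,2]
Step 12: insert pxh at [26, 38] -> counters=[1,0,0,0,1,0,0,1,0,0,0,0,0,0,0,0,0,0,0,0,0,0,0,0,0,0,2,2,0,1,0,1,0,0,0,2,1,0,2,0,2]
Step 13: delete qe at [0, 4] -> counters=[0,0,0,0,0,0,0,1,0,0,0,0,0,0,0,0,0,0,0,0,0,0,0,0,0,0,2,2,0,1,0,1,0,0,0,2,1,0,2,0,2]
Step 14: insert sm at [27, 36] -> counters=[0,0,0,0,0,0,0,1,0,0,0,0,0,0,0,0,0,0,0,0,0,0,0,0,0,0,2,3,0,1,0,1,0,0,0,2,2,0,2,0,2]
Query e: check counters[14]=0 counters[36]=2 -> no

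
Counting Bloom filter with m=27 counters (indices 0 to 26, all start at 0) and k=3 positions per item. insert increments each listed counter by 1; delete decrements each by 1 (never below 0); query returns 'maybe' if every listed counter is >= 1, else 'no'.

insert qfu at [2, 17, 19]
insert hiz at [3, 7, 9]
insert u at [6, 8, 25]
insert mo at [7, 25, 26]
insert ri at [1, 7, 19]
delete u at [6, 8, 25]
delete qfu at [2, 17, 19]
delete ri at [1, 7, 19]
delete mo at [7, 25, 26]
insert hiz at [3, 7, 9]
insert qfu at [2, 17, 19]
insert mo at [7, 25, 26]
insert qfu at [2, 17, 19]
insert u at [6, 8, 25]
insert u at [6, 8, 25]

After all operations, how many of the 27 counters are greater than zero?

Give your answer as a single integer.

Answer: 10

Derivation:
Step 1: insert qfu at [2, 17, 19] -> counters=[0,0,1,0,0,0,0,0,0,0,0,0,0,0,0,0,0,1,0,1,0,0,0,0,0,0,0]
Step 2: insert hiz at [3, 7, 9] -> counters=[0,0,1,1,0,0,0,1,0,1,0,0,0,0,0,0,0,1,0,1,0,0,0,0,0,0,0]
Step 3: insert u at [6, 8, 25] -> counters=[0,0,1,1,0,0,1,1,1,1,0,0,0,0,0,0,0,1,0,1,0,0,0,0,0,1,0]
Step 4: insert mo at [7, 25, 26] -> counters=[0,0,1,1,0,0,1,2,1,1,0,0,0,0,0,0,0,1,0,1,0,0,0,0,0,2,1]
Step 5: insert ri at [1, 7, 19] -> counters=[0,1,1,1,0,0,1,3,1,1,0,0,0,0,0,0,0,1,0,2,0,0,0,0,0,2,1]
Step 6: delete u at [6, 8, 25] -> counters=[0,1,1,1,0,0,0,3,0,1,0,0,0,0,0,0,0,1,0,2,0,0,0,0,0,1,1]
Step 7: delete qfu at [2, 17, 19] -> counters=[0,1,0,1,0,0,0,3,0,1,0,0,0,0,0,0,0,0,0,1,0,0,0,0,0,1,1]
Step 8: delete ri at [1, 7, 19] -> counters=[0,0,0,1,0,0,0,2,0,1,0,0,0,0,0,0,0,0,0,0,0,0,0,0,0,1,1]
Step 9: delete mo at [7, 25, 26] -> counters=[0,0,0,1,0,0,0,1,0,1,0,0,0,0,0,0,0,0,0,0,0,0,0,0,0,0,0]
Step 10: insert hiz at [3, 7, 9] -> counters=[0,0,0,2,0,0,0,2,0,2,0,0,0,0,0,0,0,0,0,0,0,0,0,0,0,0,0]
Step 11: insert qfu at [2, 17, 19] -> counters=[0,0,1,2,0,0,0,2,0,2,0,0,0,0,0,0,0,1,0,1,0,0,0,0,0,0,0]
Step 12: insert mo at [7, 25, 26] -> counters=[0,0,1,2,0,0,0,3,0,2,0,0,0,0,0,0,0,1,0,1,0,0,0,0,0,1,1]
Step 13: insert qfu at [2, 17, 19] -> counters=[0,0,2,2,0,0,0,3,0,2,0,0,0,0,0,0,0,2,0,2,0,0,0,0,0,1,1]
Step 14: insert u at [6, 8, 25] -> counters=[0,0,2,2,0,0,1,3,1,2,0,0,0,0,0,0,0,2,0,2,0,0,0,0,0,2,1]
Step 15: insert u at [6, 8, 25] -> counters=[0,0,2,2,0,0,2,3,2,2,0,0,0,0,0,0,0,2,0,2,0,0,0,0,0,3,1]
Final counters=[0,0,2,2,0,0,2,3,2,2,0,0,0,0,0,0,0,2,0,2,0,0,0,0,0,3,1] -> 10 nonzero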